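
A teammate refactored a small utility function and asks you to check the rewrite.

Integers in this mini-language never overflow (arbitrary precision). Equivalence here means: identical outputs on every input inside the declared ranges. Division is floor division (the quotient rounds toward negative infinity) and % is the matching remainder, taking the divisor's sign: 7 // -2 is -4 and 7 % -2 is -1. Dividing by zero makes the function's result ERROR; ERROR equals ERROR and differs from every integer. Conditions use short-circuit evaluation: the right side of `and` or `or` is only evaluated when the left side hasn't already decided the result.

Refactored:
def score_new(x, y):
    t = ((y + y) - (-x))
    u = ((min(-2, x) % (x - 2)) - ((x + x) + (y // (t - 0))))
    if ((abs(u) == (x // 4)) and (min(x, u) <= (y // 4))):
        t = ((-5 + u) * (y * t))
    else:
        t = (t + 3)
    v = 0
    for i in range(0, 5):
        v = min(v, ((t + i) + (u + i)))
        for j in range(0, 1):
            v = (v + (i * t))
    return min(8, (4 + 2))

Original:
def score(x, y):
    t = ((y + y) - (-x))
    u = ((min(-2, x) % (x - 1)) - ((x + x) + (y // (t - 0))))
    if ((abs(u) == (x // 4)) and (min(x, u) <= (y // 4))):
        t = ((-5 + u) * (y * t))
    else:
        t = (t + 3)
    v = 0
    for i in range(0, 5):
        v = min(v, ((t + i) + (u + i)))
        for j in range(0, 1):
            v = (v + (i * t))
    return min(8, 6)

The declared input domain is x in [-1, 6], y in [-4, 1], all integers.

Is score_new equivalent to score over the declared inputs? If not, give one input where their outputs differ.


These are not equivalent — on x=1, y=-4 the outputs split (ERROR vs 6).
score: t := -7 | divide-by-zero, output ERROR
score_new: t := -7 | u := -2 | ((abs(u) == (x // 4)) and (min(x, u) <= (y // 4))): false | t := -4 | v := 0 | iter i=0: | v := -6 | iter j=0: | v := -6 | iter i=1: | v := -6 | iter j=0: | v := -10 | iter i=2: | v := -10 | iter j=0: | v := -18 | iter i=3: | v := -18 | iter j=0: | v := -30 | iter i=4: | v := -30 | iter j=0: | v := -46 | result 6
verdict: not equivalent; witness: x=1, y=-4


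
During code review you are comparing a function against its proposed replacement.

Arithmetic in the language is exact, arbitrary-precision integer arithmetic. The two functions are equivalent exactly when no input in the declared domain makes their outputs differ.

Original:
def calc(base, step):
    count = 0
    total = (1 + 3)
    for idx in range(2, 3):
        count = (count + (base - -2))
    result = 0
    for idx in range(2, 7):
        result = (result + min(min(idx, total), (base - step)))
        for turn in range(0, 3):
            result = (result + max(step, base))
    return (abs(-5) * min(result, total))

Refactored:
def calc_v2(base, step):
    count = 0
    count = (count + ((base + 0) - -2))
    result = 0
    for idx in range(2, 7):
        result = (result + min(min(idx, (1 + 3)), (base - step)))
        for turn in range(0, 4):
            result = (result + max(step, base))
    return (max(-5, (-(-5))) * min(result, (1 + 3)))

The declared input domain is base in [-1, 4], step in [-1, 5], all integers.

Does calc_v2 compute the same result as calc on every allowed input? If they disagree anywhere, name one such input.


There is a counterexample at base=-1, step=-1: -75 on one side, -100 on the other.
calc: count = 0; total = 4; [idx=2]; count = 1; result = 0; [idx=2]; result = 0; [turn=0]; result = -1; [turn=1]; result = -2; [turn=2]; result = -3; [idx=3]; result = -3; [turn=0]; result = -4; [turn=1]; result = -5; [turn=2]; result = -6; [idx=4]; result = -6; [turn=0]; result = -7; [turn=1]; result = -8; [turn=2]; result = -9; [idx=5]; result = -9; [turn=0]; result = -10; [turn=1]; result = -11; [turn=2]; result = -12; [idx=6]; result = -12; [turn=0]; result = -13; [turn=1]; result = -14; [turn=2]; result = -15; return -75
calc_v2: count = 0; count = 1; result = 0; [idx=2]; result = 0; [turn=0]; result = -1; [turn=1]; result = -2; [turn=2]; result = -3; [turn=3]; result = -4; [idx=3]; result = -4; [turn=0]; result = -5; [turn=1]; result = -6; [turn=2]; result = -7; [turn=3]; result = -8; [idx=4]; result = -8; [turn=0]; result = -9; [turn=1]; result = -10; [turn=2]; result = -11; [turn=3]; result = -12; [idx=5]; result = -12; [turn=0]; result = -13; [turn=1]; result = -14; [turn=2]; result = -15; [turn=3]; result = -16; [idx=6]; result = -16; [turn=0]; result = -17; [turn=1]; result = -18; [turn=2]; result = -19; [turn=3]; result = -20; return -100
verdict: not equivalent; witness: base=-1, step=-1


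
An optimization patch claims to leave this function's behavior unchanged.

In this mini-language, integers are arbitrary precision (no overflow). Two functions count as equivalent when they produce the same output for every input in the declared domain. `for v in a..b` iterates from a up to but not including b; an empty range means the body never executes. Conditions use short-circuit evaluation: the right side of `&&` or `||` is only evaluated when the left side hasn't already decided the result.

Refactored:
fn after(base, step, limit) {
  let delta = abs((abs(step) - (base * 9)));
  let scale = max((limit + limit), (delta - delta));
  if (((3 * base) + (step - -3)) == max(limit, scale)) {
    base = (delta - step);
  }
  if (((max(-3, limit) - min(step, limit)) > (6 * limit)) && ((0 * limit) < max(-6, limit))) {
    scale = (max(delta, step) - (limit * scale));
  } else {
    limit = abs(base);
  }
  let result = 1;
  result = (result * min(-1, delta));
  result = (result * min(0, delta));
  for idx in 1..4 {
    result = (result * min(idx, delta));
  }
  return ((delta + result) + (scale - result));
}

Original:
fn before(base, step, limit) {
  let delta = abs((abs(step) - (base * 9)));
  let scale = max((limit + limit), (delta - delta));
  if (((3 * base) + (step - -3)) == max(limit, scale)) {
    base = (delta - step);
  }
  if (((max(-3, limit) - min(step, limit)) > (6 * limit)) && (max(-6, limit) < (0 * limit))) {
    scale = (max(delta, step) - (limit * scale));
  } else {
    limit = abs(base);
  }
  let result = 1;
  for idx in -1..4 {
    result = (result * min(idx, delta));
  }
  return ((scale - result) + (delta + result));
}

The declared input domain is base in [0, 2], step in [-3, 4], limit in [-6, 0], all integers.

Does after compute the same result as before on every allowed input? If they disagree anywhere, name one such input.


Run the pair on base=0, step=-3, limit=-6.
before: delta := 3 | scale := 0 | (((3 * base) + (step - -3)) == max(limit, scale)): true | base := 6 | (((max(-3, limit) - min(step, limit)) > (6 * limit)) && (max(-6, limit) < (0 * limit))): true | scale := 3 | result := 1 | iter idx=-1: | result := -1 | iter idx=0: | result := 0 | iter idx=1: | result := 0 | iter idx=2: | result := 0 | iter idx=3: | result := 0 | result 6
after: delta := 3 | scale := 0 | (((3 * base) + (step - -3)) == max(limit, scale)): true | base := 6 | (((max(-3, limit) - min(step, limit)) > (6 * limit)) && ((0 * limit) < max(-6, limit))): false | limit := 6 | result := 1 | result := -1 | result := 0 | iter idx=1: | result := 0 | iter idx=2: | result := 0 | iter idx=3: | result := 0 | result 3
6 vs 3 — the two versions disagree here.
verdict: not equivalent; witness: base=0, step=-3, limit=-6


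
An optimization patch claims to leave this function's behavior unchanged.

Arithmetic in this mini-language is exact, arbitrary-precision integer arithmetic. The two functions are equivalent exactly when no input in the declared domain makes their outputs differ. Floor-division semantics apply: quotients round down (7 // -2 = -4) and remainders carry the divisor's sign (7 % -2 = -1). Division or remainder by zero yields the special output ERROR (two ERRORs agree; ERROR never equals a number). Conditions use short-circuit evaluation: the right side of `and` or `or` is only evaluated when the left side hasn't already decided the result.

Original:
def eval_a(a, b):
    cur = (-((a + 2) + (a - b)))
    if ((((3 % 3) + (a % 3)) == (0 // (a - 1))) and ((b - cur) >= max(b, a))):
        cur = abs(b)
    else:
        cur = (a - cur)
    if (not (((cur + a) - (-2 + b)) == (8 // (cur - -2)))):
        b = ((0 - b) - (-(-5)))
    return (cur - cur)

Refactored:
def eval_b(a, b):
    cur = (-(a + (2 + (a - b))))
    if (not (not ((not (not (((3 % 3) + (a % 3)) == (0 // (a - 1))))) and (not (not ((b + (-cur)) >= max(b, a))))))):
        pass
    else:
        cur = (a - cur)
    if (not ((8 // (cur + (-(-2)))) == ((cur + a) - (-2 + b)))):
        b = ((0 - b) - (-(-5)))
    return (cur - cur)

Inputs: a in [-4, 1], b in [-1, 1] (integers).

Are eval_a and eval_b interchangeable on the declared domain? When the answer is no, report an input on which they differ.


The rewrite breaks on a=0, b=0, where the results are 0 and ERROR.
eval_a: cur := -2 | ((((3 % 3) + (a % 3)) == (0 // (a - 1))) and ((b - cur) >= max(b, a))): true | cur := 0 | (not (((cur + a) - (-2 + b)) == (8 // (cur - -2)))): true | b := -5 | result 0
eval_b: cur := -2 | (not (not ((not (not (((3 % 3) + (a % 3)) == (0 // (a - 1))))) and (not (not ((b + (-cur)) >= max(b, a))))))): true | divide-by-zero, output ERROR
verdict: not equivalent; witness: a=0, b=0


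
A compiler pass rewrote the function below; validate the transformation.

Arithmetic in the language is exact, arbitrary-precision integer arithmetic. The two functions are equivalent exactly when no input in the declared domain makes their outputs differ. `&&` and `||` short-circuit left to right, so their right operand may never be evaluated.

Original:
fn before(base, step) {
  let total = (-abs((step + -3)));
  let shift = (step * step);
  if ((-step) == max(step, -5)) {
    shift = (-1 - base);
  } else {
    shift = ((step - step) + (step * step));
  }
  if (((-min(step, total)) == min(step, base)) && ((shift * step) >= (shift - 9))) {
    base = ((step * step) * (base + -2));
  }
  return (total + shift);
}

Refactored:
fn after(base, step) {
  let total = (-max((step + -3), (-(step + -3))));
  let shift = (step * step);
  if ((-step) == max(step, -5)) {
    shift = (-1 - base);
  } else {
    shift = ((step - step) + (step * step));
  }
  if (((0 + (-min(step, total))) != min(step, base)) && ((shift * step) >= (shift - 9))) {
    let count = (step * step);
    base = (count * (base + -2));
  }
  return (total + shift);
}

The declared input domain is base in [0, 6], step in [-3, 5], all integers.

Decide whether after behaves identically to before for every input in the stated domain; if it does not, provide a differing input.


There is a behavioral-looking edit here, yet the outcome never shifts on this domain; all 63 inputs agree.
verdict: equivalent


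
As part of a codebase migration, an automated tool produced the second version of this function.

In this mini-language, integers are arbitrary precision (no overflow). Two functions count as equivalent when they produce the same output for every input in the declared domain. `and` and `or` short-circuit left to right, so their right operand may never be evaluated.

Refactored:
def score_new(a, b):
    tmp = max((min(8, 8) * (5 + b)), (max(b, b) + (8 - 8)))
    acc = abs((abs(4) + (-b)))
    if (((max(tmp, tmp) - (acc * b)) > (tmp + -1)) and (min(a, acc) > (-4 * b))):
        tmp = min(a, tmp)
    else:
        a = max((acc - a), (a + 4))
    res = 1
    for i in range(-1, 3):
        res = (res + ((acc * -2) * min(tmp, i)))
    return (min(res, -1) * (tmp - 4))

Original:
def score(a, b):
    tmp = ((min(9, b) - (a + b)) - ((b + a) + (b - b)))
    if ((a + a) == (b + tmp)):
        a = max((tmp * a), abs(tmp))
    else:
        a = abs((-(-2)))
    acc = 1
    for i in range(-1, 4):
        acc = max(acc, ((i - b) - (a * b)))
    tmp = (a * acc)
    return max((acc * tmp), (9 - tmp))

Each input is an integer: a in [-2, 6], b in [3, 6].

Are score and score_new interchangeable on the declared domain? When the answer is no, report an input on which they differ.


These are not equivalent — on a=-2, b=3 the outputs split (7 vs -180).
score: tmp=1, then ((a + a) == (b + tmp)) is false, then a=2, then acc=1, then (i=-1), then acc=1, then (i=0), then acc=1, then (i=1), then acc=1, then (i=2), then acc=1, then (i=3), then acc=1, then tmp=2, then returns 7
score_new: tmp=64, then acc=1, then (((max(tmp, tmp) - (acc * b)) > (tmp + -1)) and (min(a, acc) > (-4 * b))) is false, then a=3, then res=1, then (i=-1), then res=3, then (i=0), then res=3, then (i=1), then res=1, then (i=2), then res=-3, then returns -180
verdict: not equivalent; witness: a=-2, b=3


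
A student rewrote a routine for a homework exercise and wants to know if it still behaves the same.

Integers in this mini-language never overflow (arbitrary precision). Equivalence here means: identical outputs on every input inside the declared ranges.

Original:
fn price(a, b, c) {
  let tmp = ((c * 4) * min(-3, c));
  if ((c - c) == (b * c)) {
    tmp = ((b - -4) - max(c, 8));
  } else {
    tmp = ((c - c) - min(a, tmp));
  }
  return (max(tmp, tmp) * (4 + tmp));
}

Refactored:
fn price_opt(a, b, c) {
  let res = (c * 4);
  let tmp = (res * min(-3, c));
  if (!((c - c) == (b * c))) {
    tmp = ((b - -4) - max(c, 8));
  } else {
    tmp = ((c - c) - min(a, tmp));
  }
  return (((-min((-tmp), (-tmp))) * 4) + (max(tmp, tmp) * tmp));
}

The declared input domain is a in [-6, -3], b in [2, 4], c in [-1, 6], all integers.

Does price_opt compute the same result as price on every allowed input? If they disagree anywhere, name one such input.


Input a=-6, b=2, c=-1: 60 from price versus -4 from price_opt.
verdict: not equivalent; witness: a=-6, b=2, c=-1


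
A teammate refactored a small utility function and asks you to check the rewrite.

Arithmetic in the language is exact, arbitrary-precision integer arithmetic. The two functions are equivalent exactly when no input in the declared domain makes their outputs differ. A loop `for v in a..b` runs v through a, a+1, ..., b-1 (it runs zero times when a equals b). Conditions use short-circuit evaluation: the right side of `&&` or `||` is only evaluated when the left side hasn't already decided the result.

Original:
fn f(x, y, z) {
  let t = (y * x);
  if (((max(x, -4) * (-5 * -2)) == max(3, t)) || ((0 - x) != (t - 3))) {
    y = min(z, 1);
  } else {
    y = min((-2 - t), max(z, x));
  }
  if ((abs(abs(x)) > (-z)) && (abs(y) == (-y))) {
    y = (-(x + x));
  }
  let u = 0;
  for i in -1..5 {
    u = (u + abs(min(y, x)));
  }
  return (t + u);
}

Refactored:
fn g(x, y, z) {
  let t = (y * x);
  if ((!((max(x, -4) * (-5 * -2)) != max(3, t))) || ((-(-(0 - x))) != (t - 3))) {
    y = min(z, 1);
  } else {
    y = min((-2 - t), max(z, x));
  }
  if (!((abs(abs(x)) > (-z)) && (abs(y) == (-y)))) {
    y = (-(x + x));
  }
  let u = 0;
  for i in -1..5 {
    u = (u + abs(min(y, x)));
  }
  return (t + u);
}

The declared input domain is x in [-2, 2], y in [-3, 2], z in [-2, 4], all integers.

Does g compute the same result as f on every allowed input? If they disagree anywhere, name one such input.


Try x=-1, y=-3, z=-2.
f: t = 3; (((max(x, -4) * (-5 * -2)) == max(3, t)) || ((0 - x) != (t - 3))) -> true; y = -2; ((abs(abs(x)) > (-z)) && (abs(y) == (-y))) -> false; u = 0; [i=-1]; u = 2; [i=0]; u = 4; [i=1]; u = 6; [i=2]; u = 8; [i=3]; u = 10; [i=4]; u = 12; return 15
g: t = 3; ((!((max(x, -4) * (-5 * -2)) != max(3, t))) || ((-(-(0 - x))) != (t - 3))) -> true; y = -2; (!((abs(abs(x)) > (-z)) && (abs(y) == (-y)))) -> true; y = 2; u = 0; [i=-1]; u = 1; [i=0]; u = 2; [i=1]; u = 3; [i=2]; u = 4; [i=3]; u = 5; [i=4]; u = 6; return 9
15 and 9 differ, so these are not the same function on this domain.
verdict: not equivalent; witness: x=-1, y=-3, z=-2


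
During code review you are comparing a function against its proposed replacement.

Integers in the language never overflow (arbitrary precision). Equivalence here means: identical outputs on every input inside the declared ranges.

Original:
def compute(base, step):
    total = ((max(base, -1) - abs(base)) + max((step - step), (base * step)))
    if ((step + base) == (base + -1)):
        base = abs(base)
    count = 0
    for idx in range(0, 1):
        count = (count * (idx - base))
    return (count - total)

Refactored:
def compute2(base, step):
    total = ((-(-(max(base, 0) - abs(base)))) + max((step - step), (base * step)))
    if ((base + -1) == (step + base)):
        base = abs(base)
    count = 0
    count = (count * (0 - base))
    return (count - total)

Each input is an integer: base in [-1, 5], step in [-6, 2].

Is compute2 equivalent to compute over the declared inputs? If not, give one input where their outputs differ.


Take base=-1, step=-6.
compute: total := 4 | ((step + base) == (base + -1)): false | count := 0 | iter idx=0: | count := 0 | result -4
compute2: total := 5 | ((base + -1) == (step + base)): false | count := 0 | count := 0 | result -5
-4 against -5: the behavior changed.
verdict: not equivalent; witness: base=-1, step=-6


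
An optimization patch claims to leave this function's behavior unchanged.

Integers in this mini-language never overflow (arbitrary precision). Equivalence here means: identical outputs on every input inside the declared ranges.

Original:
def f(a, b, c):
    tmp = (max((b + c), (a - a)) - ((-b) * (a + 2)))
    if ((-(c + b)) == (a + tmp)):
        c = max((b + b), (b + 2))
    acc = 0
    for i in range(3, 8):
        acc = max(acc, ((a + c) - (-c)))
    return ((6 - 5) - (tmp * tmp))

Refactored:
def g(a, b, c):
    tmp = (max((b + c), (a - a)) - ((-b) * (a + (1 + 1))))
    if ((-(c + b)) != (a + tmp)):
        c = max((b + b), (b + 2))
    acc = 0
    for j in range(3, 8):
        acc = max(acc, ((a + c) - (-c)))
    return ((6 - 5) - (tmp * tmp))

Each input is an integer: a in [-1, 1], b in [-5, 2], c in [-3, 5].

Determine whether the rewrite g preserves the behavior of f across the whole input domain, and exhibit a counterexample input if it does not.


The one real change (`((-(c + b)) == (a + tmp))` became `((-(c + b)) != (a + tmp))`) has no effect anywhere in the declared ranges; all 216 inputs agree.
verdict: equivalent


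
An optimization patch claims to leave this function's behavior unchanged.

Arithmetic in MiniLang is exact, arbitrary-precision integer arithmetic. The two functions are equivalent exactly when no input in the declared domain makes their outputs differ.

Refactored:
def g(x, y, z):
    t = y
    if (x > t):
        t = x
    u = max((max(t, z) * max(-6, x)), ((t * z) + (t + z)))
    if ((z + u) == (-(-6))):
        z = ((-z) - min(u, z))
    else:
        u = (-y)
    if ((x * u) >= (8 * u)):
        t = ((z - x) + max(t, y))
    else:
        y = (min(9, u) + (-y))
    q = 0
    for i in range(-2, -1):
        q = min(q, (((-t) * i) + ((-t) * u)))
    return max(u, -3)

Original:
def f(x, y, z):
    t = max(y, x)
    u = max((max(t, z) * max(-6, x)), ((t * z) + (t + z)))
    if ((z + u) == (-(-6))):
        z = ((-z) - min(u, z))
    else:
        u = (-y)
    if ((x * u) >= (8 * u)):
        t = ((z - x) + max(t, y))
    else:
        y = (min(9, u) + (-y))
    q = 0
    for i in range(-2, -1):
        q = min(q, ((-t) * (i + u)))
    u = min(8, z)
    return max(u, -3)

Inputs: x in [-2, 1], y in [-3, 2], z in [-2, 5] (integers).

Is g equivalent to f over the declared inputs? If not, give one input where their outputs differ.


Consider the input x=-2, y=-3, z=-2.
f: t=-2, then u=4, then ((z + u) == (-(-6))) is false, then u=3, then ((x * u) >= (8 * u)) is false, then y=6, then q=0, then (i=-2), then q=0, then u=-2, then returns -2
g: t=-3, then (x > t) is true, then t=-2, then u=4, then ((z + u) == (-(-6))) is false, then u=3, then ((x * u) >= (8 * u)) is false, then y=6, then q=0, then (i=-2), then q=0, then returns 3
-2 != 3, so the rewrite changes behavior.
verdict: not equivalent; witness: x=-2, y=-3, z=-2


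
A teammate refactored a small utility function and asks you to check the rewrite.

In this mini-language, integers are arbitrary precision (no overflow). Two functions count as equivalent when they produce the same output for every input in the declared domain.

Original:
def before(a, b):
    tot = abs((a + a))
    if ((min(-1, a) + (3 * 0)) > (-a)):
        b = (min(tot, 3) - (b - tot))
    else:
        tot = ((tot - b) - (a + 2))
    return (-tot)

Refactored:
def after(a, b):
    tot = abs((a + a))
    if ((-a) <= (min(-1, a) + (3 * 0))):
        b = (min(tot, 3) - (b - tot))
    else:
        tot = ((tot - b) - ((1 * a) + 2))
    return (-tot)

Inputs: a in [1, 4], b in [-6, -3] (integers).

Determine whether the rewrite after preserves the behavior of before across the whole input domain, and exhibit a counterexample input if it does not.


Not equivalent: a=1, b=-6 separates them (-5 vs -2).
before: tot=2, then ((min(-1, a) + (3 * 0)) > (-a)) is false, then tot=5, then returns -5
after: tot=2, then ((-a) <= (min(-1, a) + (3 * 0))) is true, then b=10, then returns -2
verdict: not equivalent; witness: a=1, b=-6


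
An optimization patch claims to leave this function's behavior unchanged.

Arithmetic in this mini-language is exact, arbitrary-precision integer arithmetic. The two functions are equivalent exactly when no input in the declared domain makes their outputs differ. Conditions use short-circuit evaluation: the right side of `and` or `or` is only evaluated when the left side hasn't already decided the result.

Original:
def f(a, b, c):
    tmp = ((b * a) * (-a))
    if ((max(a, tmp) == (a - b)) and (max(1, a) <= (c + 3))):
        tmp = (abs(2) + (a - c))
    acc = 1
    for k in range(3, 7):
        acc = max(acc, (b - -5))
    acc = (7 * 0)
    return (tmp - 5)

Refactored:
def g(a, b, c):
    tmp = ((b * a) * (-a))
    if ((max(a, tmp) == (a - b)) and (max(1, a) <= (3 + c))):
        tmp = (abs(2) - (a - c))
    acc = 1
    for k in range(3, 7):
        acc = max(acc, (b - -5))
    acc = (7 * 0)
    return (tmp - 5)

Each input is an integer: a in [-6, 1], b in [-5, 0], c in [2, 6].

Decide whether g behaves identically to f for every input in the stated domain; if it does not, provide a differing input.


Take a=0, b=0, c=2.
f: tmp = 0; ((max(a, tmp) == (a - b)) and (max(1, a) <= (c + 3))) -> true; tmp = 0; acc = 1; [k=3]; acc = 5; [k=4]; acc = 5; [k=5]; acc = 5; [k=6]; acc = 5; acc = 0; return -5
g: tmp = 0; ((max(a, tmp) == (a - b)) and (max(1, a) <= (3 + c))) -> true; tmp = 4; acc = 1; [k=3]; acc = 5; [k=4]; acc = 5; [k=5]; acc = 5; [k=6]; acc = 5; acc = 0; return -1
-5 against -1: the behavior changed.
verdict: not equivalent; witness: a=0, b=0, c=2


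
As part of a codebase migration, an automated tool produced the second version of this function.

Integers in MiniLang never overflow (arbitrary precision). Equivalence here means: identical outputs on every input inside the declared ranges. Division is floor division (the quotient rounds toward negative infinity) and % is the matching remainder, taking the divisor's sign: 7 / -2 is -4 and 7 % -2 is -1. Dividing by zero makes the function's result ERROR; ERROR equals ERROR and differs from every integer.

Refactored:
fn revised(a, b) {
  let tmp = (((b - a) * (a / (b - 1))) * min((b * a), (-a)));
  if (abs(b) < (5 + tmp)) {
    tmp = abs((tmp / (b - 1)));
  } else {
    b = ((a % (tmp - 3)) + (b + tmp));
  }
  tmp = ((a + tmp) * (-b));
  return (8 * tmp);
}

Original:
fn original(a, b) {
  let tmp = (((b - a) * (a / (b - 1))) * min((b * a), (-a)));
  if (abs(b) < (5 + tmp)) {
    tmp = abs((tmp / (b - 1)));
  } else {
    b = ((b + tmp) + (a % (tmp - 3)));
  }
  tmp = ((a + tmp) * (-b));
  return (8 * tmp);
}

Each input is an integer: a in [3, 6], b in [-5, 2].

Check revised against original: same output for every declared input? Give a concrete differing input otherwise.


Behavior is preserved: although same computation, different form, the outputs never diverge.
One worked example (a=5, b=-3) — original: tmp = -240; (abs(b) < (5 + tmp)) -> false; b = -481; tmp = -113035; return -904280; revised: tmp = -240; (abs(b) < (5 + tmp)) -> false; b = -481; tmp = -113035; return -904280; agreement on -904280.
Every one of the 32 inputs gives matching results.
verdict: equivalent


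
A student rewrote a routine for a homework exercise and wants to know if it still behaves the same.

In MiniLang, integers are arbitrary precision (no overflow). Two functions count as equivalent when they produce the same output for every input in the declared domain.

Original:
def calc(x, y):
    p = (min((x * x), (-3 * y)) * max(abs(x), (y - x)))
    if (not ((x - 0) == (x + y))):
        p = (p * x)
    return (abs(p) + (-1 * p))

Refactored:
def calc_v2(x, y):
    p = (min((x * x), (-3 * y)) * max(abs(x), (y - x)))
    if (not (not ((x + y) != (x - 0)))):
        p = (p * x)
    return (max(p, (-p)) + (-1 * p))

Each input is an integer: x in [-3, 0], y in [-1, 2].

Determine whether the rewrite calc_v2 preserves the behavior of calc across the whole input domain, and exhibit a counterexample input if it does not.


Equivalent — the differences include comparison usage differs, and min/max/abs usage differs, and boolean connective usage differs, yet no declared input distinguishes the two.
Tracing x=0, y=-1: calc: p = 0; (not ((x - 0) == (x + y))) -> true; p = 0; return 0 | calc_v2: p = 0; (not (not ((x + y) != (x - 0)))) -> true; p = 0; return 0 — matching result 0.
Sweeping the whole domain (16 inputs) finds no disagreement.
verdict: equivalent


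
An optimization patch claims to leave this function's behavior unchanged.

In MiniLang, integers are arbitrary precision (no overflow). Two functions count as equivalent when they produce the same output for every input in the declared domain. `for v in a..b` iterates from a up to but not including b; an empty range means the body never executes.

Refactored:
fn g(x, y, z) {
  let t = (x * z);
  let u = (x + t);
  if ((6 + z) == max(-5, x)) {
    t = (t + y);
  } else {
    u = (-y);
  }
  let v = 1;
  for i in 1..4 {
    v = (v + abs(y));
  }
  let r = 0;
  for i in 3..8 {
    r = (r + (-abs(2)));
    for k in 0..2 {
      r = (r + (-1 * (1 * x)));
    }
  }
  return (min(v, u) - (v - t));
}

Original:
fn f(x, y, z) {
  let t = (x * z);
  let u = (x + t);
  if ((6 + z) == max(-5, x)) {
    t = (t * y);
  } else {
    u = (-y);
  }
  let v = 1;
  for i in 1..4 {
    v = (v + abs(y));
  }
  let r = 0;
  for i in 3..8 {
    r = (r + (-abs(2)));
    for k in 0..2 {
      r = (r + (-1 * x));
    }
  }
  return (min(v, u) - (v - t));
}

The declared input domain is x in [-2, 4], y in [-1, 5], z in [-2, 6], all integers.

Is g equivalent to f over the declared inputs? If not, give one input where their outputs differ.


There is a counterexample at x=4, y=-1, z=-2: 0 on one side, -17 on the other.
f: t := -8 | u := -4 | ((6 + z) == max(-5, x)): true | t := 8 | v := 1 | iter i=1: | v := 2 | iter i=2: | v := 3 | iter i=3: | v := 4 | r := 0 | iter i=3: | r := -2 | iter k=0: | r := -6 | iter k=1: | r := -10 | iter i=4: | r := -12 | iter k=0: | r := -16 | iter k=1: | r := -20 | iter i=5: | r := -22 | iter k=0: | r := -26 | iter k=1: | r := -30 | iter i=6: | r := -32 | iter k=0: | r := -36 | iter k=1: | r := -40 | iter i=7: | r := -42 | iter k=0: | r := -46 | iter k=1: | r := -50 | result 0
g: t := -8 | u := -4 | ((6 + z) == max(-5, x)): true | t := -9 | v := 1 | iter i=1: | v := 2 | iter i=2: | v := 3 | iter i=3: | v := 4 | r := 0 | iter i=3: | r := -2 | iter k=0: | r := -6 | iter k=1: | r := -10 | iter i=4: | r := -12 | iter k=0: | r := -16 | iter k=1: | r := -20 | iter i=5: | r := -22 | iter k=0: | r := -26 | iter k=1: | r := -30 | iter i=6: | r := -32 | iter k=0: | r := -36 | iter k=1: | r := -40 | iter i=7: | r := -42 | iter k=0: | r := -46 | iter k=1: | r := -50 | result -17
verdict: not equivalent; witness: x=4, y=-1, z=-2


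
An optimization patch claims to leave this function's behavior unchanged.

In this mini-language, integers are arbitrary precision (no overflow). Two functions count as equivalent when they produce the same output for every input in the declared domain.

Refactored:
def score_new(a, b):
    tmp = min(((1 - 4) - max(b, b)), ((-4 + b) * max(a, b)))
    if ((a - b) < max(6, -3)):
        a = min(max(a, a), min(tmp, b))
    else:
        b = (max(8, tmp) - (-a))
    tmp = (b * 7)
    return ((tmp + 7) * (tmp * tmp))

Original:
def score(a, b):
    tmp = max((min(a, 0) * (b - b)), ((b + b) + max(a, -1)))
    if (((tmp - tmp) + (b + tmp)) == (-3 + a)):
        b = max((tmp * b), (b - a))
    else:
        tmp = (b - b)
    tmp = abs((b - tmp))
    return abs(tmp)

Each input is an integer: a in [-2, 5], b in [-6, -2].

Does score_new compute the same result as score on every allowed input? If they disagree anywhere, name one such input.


Evaluate both at a=-2, b=-6.
score: tmp=0, then (((tmp - tmp) + (b + tmp)) == (-3 + a)) is false, then tmp=0, then tmp=6, then returns 6
score_new: tmp=3, then ((a - b) < max(6, -3)) is true, then a=-6, then tmp=-42, then returns -61740
6 != -61740, so the rewrite changes behavior.
verdict: not equivalent; witness: a=-2, b=-6


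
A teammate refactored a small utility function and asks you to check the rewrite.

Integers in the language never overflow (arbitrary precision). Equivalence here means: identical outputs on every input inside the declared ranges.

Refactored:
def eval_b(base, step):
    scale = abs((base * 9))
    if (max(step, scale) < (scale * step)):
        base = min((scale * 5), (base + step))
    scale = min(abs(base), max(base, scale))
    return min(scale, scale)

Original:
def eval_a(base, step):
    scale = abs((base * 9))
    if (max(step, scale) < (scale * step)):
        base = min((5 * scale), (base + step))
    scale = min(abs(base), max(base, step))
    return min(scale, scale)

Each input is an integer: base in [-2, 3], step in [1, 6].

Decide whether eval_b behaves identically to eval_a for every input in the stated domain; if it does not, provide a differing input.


Run the pair on base=-2, step=1.
eval_a: scale=18, then (max(step, scale) < (scale * step)) is false, then scale=1, then returns 1
eval_b: scale=18, then (max(step, scale) < (scale * step)) is false, then scale=2, then returns 2
1 vs 2 — the two versions disagree here.
verdict: not equivalent; witness: base=-2, step=1


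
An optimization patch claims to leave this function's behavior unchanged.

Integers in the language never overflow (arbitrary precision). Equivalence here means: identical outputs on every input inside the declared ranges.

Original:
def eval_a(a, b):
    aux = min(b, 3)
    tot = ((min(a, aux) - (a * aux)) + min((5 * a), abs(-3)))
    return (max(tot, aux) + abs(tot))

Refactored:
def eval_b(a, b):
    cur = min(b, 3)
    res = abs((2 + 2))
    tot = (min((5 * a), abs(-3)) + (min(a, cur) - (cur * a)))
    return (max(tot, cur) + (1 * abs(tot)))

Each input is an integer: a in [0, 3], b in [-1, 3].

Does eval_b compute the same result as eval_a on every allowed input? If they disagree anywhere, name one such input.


Although min/max/abs usage differs; and constant usage differs; and local variable names differ; and arithmetic usage differs; and statement counts differ, 20/20 inputs agree.
verdict: equivalent


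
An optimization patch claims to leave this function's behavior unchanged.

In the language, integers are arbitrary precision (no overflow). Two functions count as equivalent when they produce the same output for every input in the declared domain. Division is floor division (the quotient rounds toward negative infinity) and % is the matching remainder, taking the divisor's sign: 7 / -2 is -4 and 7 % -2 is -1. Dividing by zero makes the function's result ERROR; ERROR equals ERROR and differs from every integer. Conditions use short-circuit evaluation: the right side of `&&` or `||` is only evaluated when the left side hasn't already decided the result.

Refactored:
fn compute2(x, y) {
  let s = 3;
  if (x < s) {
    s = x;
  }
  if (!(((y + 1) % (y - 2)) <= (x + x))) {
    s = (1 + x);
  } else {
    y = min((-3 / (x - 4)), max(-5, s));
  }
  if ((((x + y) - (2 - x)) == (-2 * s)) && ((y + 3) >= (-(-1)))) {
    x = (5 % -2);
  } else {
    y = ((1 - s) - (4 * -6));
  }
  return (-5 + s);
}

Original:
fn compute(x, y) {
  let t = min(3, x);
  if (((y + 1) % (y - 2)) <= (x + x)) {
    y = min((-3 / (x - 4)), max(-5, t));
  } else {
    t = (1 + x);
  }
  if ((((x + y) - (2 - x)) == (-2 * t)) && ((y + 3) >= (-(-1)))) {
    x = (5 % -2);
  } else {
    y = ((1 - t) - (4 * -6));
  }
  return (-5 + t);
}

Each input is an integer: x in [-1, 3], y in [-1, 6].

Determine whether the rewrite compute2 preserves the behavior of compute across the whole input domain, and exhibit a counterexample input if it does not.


Although boolean connective usage differs; also local variable names differ; also statement counts differ; also branching structure differs; also min/max/abs usage differs; also comparison usage differs, 40/40 inputs agree.
verdict: equivalent


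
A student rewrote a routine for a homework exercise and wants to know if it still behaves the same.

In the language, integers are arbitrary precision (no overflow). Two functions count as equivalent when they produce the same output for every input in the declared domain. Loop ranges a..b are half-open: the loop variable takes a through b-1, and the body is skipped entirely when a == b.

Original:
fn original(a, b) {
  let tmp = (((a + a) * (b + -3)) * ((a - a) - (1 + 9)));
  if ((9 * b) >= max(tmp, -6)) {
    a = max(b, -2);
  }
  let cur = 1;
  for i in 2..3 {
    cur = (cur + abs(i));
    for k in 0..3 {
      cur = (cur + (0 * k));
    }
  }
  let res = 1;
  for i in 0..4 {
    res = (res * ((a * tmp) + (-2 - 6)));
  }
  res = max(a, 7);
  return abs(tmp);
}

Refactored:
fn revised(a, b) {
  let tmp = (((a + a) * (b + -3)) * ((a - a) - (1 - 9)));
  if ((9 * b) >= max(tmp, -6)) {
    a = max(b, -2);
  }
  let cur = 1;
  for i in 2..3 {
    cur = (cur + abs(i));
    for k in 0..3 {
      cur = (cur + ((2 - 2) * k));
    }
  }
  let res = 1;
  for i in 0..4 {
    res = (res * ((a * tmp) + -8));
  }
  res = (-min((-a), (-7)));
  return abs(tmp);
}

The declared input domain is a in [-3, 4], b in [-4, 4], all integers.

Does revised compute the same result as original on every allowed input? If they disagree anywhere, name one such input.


On input a=-3, b=-4, original returns 420 while revised returns 336.
verdict: not equivalent; witness: a=-3, b=-4


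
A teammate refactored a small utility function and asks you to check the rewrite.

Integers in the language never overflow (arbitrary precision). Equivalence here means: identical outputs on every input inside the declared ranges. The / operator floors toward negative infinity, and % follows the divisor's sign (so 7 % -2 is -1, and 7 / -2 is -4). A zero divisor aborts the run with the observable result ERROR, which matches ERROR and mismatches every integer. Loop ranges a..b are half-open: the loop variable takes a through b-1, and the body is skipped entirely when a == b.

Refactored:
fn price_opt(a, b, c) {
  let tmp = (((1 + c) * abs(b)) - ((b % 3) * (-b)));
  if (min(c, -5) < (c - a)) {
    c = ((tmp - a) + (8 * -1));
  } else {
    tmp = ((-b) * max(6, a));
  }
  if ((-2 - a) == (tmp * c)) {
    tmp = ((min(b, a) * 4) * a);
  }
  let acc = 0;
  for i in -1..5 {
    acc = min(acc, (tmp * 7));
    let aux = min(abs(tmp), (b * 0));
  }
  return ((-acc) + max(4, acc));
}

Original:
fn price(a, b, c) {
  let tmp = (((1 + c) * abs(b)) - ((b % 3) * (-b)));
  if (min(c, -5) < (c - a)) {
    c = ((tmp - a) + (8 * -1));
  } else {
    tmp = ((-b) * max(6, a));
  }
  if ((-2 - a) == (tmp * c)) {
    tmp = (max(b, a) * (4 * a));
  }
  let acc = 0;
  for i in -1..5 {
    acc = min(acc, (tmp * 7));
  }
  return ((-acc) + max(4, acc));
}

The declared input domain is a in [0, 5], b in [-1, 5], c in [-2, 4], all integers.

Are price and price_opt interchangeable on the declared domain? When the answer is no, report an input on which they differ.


Consider the input a=4, b=-1, c=-1.
price: tmp := -2 | (min(c, -5) < (c - a)): false | tmp := 6 | ((-2 - a) == (tmp * c)): true | tmp := 64 | acc := 0 | iter i=-1: | acc := 0 | iter i=0: | acc := 0 | iter i=1: | acc := 0 | iter i=2: | acc := 0 | iter i=3: | acc := 0 | iter i=4: | acc := 0 | result 4
price_opt: tmp := -2 | (min(c, -5) < (c - a)): false | tmp := 6 | ((-2 - a) == (tmp * c)): true | tmp := -16 | acc := 0 | iter i=-1: | acc := -112 | aux := 0 | iter i=0: | acc := -112 | aux := 0 | iter i=1: | acc := -112 | aux := 0 | iter i=2: | acc := -112 | aux := 0 | iter i=3: | acc := -112 | aux := 0 | iter i=4: | acc := -112 | aux := 0 | result 116
4 vs 116 — the two versions disagree here.
verdict: not equivalent; witness: a=4, b=-1, c=-1


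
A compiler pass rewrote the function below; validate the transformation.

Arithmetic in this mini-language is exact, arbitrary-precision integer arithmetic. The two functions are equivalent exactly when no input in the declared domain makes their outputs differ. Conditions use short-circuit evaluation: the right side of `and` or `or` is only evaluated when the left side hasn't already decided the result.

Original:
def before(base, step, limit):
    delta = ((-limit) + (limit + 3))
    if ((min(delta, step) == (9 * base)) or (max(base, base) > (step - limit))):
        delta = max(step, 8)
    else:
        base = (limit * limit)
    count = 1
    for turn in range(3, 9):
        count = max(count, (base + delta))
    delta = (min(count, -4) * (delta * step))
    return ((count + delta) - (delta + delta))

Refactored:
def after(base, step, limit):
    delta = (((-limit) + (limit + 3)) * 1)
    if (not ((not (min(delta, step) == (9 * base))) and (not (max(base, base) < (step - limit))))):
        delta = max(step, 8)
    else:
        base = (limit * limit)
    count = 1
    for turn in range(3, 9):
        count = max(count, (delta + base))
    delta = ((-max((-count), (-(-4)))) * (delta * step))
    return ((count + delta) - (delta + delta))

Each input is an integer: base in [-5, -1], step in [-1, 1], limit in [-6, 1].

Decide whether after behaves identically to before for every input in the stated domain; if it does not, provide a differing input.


base=-5, step=-1, limit=-6 yields 27 from before but -29 from after.
verdict: not equivalent; witness: base=-5, step=-1, limit=-6


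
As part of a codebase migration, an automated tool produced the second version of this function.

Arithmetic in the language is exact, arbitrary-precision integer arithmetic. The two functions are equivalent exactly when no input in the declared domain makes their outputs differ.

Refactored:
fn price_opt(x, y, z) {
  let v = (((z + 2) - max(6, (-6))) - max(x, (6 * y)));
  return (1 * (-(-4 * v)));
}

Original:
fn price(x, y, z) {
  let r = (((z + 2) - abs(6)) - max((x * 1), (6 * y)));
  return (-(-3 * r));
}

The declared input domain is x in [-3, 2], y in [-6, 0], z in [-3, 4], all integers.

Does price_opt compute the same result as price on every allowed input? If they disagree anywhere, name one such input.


On input x=-3, y=-6, z=-3, price returns -12 while price_opt returns -16.
verdict: not equivalent; witness: x=-3, y=-6, z=-3


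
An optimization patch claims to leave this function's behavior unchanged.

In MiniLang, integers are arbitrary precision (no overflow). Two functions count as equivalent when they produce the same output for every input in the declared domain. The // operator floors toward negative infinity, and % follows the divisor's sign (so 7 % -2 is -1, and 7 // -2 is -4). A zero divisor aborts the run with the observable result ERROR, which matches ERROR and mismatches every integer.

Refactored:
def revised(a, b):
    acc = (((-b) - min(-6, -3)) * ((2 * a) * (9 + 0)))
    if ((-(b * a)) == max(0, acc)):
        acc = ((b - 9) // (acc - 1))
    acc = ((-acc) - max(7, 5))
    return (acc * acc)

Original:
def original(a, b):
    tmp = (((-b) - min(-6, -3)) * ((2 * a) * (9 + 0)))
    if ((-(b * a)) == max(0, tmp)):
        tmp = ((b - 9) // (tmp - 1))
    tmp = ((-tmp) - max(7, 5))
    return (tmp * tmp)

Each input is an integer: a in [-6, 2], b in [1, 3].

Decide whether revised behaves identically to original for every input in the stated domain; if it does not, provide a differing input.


Differences: local variable names differ — yet all 27 inputs agree.
verdict: equivalent
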